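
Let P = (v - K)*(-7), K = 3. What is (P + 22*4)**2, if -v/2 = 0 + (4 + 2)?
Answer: 37249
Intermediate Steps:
v = -12 (v = -2*(0 + (4 + 2)) = -2*(0 + 6) = -2*6 = -12)
P = 105 (P = (-12 - 1*3)*(-7) = (-12 - 3)*(-7) = -15*(-7) = 105)
(P + 22*4)**2 = (105 + 22*4)**2 = (105 + 88)**2 = 193**2 = 37249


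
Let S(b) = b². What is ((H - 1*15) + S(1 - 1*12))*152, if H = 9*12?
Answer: 32528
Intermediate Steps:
H = 108
((H - 1*15) + S(1 - 1*12))*152 = ((108 - 1*15) + (1 - 1*12)²)*152 = ((108 - 15) + (1 - 12)²)*152 = (93 + (-11)²)*152 = (93 + 121)*152 = 214*152 = 32528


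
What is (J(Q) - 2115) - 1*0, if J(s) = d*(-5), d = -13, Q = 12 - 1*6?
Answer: -2050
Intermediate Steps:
Q = 6 (Q = 12 - 6 = 6)
J(s) = 65 (J(s) = -13*(-5) = 65)
(J(Q) - 2115) - 1*0 = (65 - 2115) - 1*0 = -2050 + 0 = -2050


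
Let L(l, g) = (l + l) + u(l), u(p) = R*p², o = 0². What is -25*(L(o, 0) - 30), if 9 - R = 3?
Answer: 750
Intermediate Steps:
R = 6 (R = 9 - 1*3 = 9 - 3 = 6)
o = 0
u(p) = 6*p²
L(l, g) = 2*l + 6*l² (L(l, g) = (l + l) + 6*l² = 2*l + 6*l²)
-25*(L(o, 0) - 30) = -25*(2*0*(1 + 3*0) - 30) = -25*(2*0*(1 + 0) - 30) = -25*(2*0*1 - 30) = -25*(0 - 30) = -25*(-30) = 750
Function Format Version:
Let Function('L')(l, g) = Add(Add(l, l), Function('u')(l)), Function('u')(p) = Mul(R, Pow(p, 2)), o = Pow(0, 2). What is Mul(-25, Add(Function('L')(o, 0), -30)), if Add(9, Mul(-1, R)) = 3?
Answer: 750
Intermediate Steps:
R = 6 (R = Add(9, Mul(-1, 3)) = Add(9, -3) = 6)
o = 0
Function('u')(p) = Mul(6, Pow(p, 2))
Function('L')(l, g) = Add(Mul(2, l), Mul(6, Pow(l, 2))) (Function('L')(l, g) = Add(Add(l, l), Mul(6, Pow(l, 2))) = Add(Mul(2, l), Mul(6, Pow(l, 2))))
Mul(-25, Add(Function('L')(o, 0), -30)) = Mul(-25, Add(Mul(2, 0, Add(1, Mul(3, 0))), -30)) = Mul(-25, Add(Mul(2, 0, Add(1, 0)), -30)) = Mul(-25, Add(Mul(2, 0, 1), -30)) = Mul(-25, Add(0, -30)) = Mul(-25, -30) = 750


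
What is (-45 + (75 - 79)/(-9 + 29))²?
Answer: 51076/25 ≈ 2043.0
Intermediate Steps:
(-45 + (75 - 79)/(-9 + 29))² = (-45 - 4/20)² = (-45 - 4*1/20)² = (-45 - ⅕)² = (-226/5)² = 51076/25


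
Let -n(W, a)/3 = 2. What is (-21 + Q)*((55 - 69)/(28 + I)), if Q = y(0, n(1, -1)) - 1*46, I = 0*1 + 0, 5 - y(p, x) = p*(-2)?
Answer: 31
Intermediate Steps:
n(W, a) = -6 (n(W, a) = -3*2 = -6)
y(p, x) = 5 + 2*p (y(p, x) = 5 - p*(-2) = 5 - (-2)*p = 5 + 2*p)
I = 0 (I = 0 + 0 = 0)
Q = -41 (Q = (5 + 2*0) - 1*46 = (5 + 0) - 46 = 5 - 46 = -41)
(-21 + Q)*((55 - 69)/(28 + I)) = (-21 - 41)*((55 - 69)/(28 + 0)) = -(-868)/28 = -62*(-½) = 31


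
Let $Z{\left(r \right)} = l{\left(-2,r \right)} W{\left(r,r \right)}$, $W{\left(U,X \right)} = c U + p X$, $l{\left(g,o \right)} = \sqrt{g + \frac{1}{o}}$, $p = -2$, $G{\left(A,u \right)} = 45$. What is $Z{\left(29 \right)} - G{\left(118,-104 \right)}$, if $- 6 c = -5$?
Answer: $-45 - \frac{7 i \sqrt{1653}}{6} \approx -45.0 - 47.433 i$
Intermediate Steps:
$c = \frac{5}{6}$ ($c = \left(- \frac{1}{6}\right) \left(-5\right) = \frac{5}{6} \approx 0.83333$)
$W{\left(U,X \right)} = - 2 X + \frac{5 U}{6}$ ($W{\left(U,X \right)} = \frac{5 U}{6} - 2 X = - 2 X + \frac{5 U}{6}$)
$Z{\left(r \right)} = - \frac{7 r \sqrt{-2 + \frac{1}{r}}}{6}$ ($Z{\left(r \right)} = \sqrt{-2 + \frac{1}{r}} \left(- 2 r + \frac{5 r}{6}\right) = \sqrt{-2 + \frac{1}{r}} \left(- \frac{7 r}{6}\right) = - \frac{7 r \sqrt{-2 + \frac{1}{r}}}{6}$)
$Z{\left(29 \right)} - G{\left(118,-104 \right)} = \left(- \frac{7}{6}\right) 29 \sqrt{-2 + \frac{1}{29}} - 45 = \left(- \frac{7}{6}\right) 29 \sqrt{- \frac{57}{29}} - 45 = \left(- \frac{7}{6}\right) 29 \frac{i \sqrt{1653}}{29} - 45 = - \frac{7 i \sqrt{1653}}{6} - 45 = -45 - \frac{7 i \sqrt{1653}}{6}$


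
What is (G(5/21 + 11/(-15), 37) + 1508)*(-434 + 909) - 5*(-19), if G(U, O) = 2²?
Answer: 718295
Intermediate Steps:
G(U, O) = 4
(G(5/21 + 11/(-15), 37) + 1508)*(-434 + 909) - 5*(-19) = (4 + 1508)*(-434 + 909) - 5*(-19) = 1512*475 - 1*(-95) = 718200 + 95 = 718295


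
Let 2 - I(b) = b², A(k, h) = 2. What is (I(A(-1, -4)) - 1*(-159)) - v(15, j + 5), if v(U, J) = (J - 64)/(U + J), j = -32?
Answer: 1793/12 ≈ 149.42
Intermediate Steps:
v(U, J) = (-64 + J)/(J + U)
I(b) = 2 - b²
(I(A(-1, -4)) - 1*(-159)) - v(15, j + 5) = ((2 - 1*2²) - 1*(-159)) - (-64 + (-32 + 5))/((-32 + 5) + 15) = ((2 - 1*4) + 159) - (-64 - 27)/(-27 + 15) = ((2 - 4) + 159) - (-91)/(-12) = (-2 + 159) - (-1)*(-91)/12 = 157 - 1*91/12 = 157 - 91/12 = 1793/12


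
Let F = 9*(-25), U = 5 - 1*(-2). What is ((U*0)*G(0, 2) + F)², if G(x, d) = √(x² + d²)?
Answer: 50625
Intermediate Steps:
G(x, d) = √(d² + x²)
U = 7 (U = 5 + 2 = 7)
F = -225
((U*0)*G(0, 2) + F)² = ((7*0)*√(2² + 0²) - 225)² = (0*√(4 + 0) - 225)² = (0*√4 - 225)² = (0*2 - 225)² = (0 - 225)² = (-225)² = 50625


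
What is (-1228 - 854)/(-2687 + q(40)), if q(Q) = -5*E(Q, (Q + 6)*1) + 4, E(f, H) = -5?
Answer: 347/443 ≈ 0.78330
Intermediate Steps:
q(Q) = 29 (q(Q) = -5*(-5) + 4 = 25 + 4 = 29)
(-1228 - 854)/(-2687 + q(40)) = (-1228 - 854)/(-2687 + 29) = -2082/(-2658) = -2082*(-1/2658) = 347/443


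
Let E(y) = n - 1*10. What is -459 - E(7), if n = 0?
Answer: -449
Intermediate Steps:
E(y) = -10 (E(y) = 0 - 1*10 = 0 - 10 = -10)
-459 - E(7) = -459 - 1*(-10) = -459 + 10 = -449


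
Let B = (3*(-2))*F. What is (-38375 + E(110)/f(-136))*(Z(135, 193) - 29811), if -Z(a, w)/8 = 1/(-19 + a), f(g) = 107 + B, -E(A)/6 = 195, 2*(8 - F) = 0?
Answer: 1958395098695/1711 ≈ 1.1446e+9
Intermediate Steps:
F = 8 (F = 8 - ½*0 = 8 + 0 = 8)
E(A) = -1170 (E(A) = -6*195 = -1170)
B = -48 (B = (3*(-2))*8 = -6*8 = -48)
f(g) = 59 (f(g) = 107 - 48 = 59)
Z(a, w) = -8/(-19 + a)
(-38375 + E(110)/f(-136))*(Z(135, 193) - 29811) = (-38375 - 1170/59)*(-8/(-19 + 135) - 29811) = (-38375 - 1170*1/59)*(-8/116 - 29811) = (-38375 - 1170/59)*(-8*1/116 - 29811) = -2265295*(-2/29 - 29811)/59 = -2265295/59*(-864521/29) = 1958395098695/1711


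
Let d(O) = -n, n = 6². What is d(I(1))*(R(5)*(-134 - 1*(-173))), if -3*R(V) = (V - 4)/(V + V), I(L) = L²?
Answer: 234/5 ≈ 46.800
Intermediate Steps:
n = 36
d(O) = -36 (d(O) = -1*36 = -36)
R(V) = -(-4 + V)/(6*V) (R(V) = -(V - 4)/(3*(V + V)) = -(-4 + V)/(3*(2*V)) = -(-4 + V)*1/(2*V)/3 = -(-4 + V)/(6*V))
d(I(1))*(R(5)*(-134 - 1*(-173))) = -36*(⅙)*(4 - 1*5)/5*(-134 - 1*(-173)) = -36*(⅙)*(⅕)*(4 - 5)*(-134 + 173) = -36*(⅙)*(⅕)*(-1)*39 = -(-6)*39/5 = -36*(-13/10) = 234/5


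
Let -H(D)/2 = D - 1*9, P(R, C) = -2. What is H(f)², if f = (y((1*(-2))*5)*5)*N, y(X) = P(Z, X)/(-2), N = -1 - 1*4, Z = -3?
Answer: 4624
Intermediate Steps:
N = -5 (N = -1 - 4 = -5)
y(X) = 1 (y(X) = -2/(-2) = -2*(-½) = 1)
f = -25 (f = (1*5)*(-5) = 5*(-5) = -25)
H(D) = 18 - 2*D (H(D) = -2*(D - 1*9) = -2*(D - 9) = -2*(-9 + D) = 18 - 2*D)
H(f)² = (18 - 2*(-25))² = (18 + 50)² = 68² = 4624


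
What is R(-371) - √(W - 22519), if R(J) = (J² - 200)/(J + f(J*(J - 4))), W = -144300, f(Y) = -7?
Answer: -137441/378 - I*√166819 ≈ -363.6 - 408.44*I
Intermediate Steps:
R(J) = (-200 + J²)/(-7 + J) (R(J) = (J² - 200)/(J - 7) = (-200 + J²)/(-7 + J))
R(-371) - √(W - 22519) = (-200 + (-371)²)/(-7 - 371) - √(-144300 - 22519) = (-200 + 137641)/(-378) - √(-166819) = -1/378*137441 - I*√166819 = -137441/378 - I*√166819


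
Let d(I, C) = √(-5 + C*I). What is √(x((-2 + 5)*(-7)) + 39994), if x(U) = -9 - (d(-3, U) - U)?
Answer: √(39964 - √58) ≈ 199.89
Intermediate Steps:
x(U) = -9 + U - √(-5 - 3*U) (x(U) = -9 - (√(-5 + U*(-3)) - U) = -9 - (√(-5 - 3*U) - U) = -9 + (U - √(-5 - 3*U)) = -9 + U - √(-5 - 3*U))
√(x((-2 + 5)*(-7)) + 39994) = √((-9 + (-2 + 5)*(-7) - √(-5 - 3*(-2 + 5)*(-7))) + 39994) = √((-9 + 3*(-7) - √(-5 - 9*(-7))) + 39994) = √((-9 - 21 - √(-5 - 3*(-21))) + 39994) = √((-9 - 21 - √(-5 + 63)) + 39994) = √((-9 - 21 - √58) + 39994) = √((-30 - √58) + 39994) = √(39964 - √58)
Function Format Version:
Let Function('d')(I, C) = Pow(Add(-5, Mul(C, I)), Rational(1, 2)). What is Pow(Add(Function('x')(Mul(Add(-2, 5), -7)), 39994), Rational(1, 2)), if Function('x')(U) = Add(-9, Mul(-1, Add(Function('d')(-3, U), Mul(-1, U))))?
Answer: Pow(Add(39964, Mul(-1, Pow(58, Rational(1, 2)))), Rational(1, 2)) ≈ 199.89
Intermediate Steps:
Function('x')(U) = Add(-9, U, Mul(-1, Pow(Add(-5, Mul(-3, U)), Rational(1, 2)))) (Function('x')(U) = Add(-9, Mul(-1, Add(Pow(Add(-5, Mul(U, -3)), Rational(1, 2)), Mul(-1, U)))) = Add(-9, Mul(-1, Add(Pow(Add(-5, Mul(-3, U)), Rational(1, 2)), Mul(-1, U)))) = Add(-9, Add(U, Mul(-1, Pow(Add(-5, Mul(-3, U)), Rational(1, 2))))) = Add(-9, U, Mul(-1, Pow(Add(-5, Mul(-3, U)), Rational(1, 2)))))
Pow(Add(Function('x')(Mul(Add(-2, 5), -7)), 39994), Rational(1, 2)) = Pow(Add(Add(-9, Mul(Add(-2, 5), -7), Mul(-1, Pow(Add(-5, Mul(-3, Mul(Add(-2, 5), -7))), Rational(1, 2)))), 39994), Rational(1, 2)) = Pow(Add(Add(-9, Mul(3, -7), Mul(-1, Pow(Add(-5, Mul(-3, Mul(3, -7))), Rational(1, 2)))), 39994), Rational(1, 2)) = Pow(Add(Add(-9, -21, Mul(-1, Pow(Add(-5, Mul(-3, -21)), Rational(1, 2)))), 39994), Rational(1, 2)) = Pow(Add(Add(-9, -21, Mul(-1, Pow(Add(-5, 63), Rational(1, 2)))), 39994), Rational(1, 2)) = Pow(Add(Add(-9, -21, Mul(-1, Pow(58, Rational(1, 2)))), 39994), Rational(1, 2)) = Pow(Add(Add(-30, Mul(-1, Pow(58, Rational(1, 2)))), 39994), Rational(1, 2)) = Pow(Add(39964, Mul(-1, Pow(58, Rational(1, 2)))), Rational(1, 2))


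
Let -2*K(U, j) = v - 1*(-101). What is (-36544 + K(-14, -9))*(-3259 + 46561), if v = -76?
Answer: -1582969563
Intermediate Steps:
K(U, j) = -25/2 (K(U, j) = -(-76 - 1*(-101))/2 = -(-76 + 101)/2 = -½*25 = -25/2)
(-36544 + K(-14, -9))*(-3259 + 46561) = (-36544 - 25/2)*(-3259 + 46561) = -73113/2*43302 = -1582969563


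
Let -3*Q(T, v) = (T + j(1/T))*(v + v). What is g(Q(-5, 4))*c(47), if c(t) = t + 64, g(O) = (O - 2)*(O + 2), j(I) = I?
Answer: 1567468/75 ≈ 20900.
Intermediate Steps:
Q(T, v) = -2*v*(T + 1/T)/3 (Q(T, v) = -(T + 1/T)*(v + v)/3 = -(T + 1/T)*2*v/3 = -2*v*(T + 1/T)/3)
g(O) = (-2 + O)*(2 + O)
c(t) = 64 + t
g(Q(-5, 4))*c(47) = (-4 + (-⅔*4*(1 + (-5)²)/(-5))²)*(64 + 47) = (-4 + (-⅔*4*(-⅕)*(1 + 25))²)*111 = (-4 + (-⅔*4*(-⅕)*26)²)*111 = (-4 + (208/15)²)*111 = (-4 + 43264/225)*111 = (42364/225)*111 = 1567468/75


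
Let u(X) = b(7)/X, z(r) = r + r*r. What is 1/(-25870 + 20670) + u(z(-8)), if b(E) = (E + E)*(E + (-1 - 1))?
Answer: 6499/5200 ≈ 1.2498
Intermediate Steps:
b(E) = 2*E*(-2 + E) (b(E) = (2*E)*(E - 2) = (2*E)*(-2 + E) = 2*E*(-2 + E))
z(r) = r + r²
u(X) = 70/X (u(X) = (2*7*(-2 + 7))/X = (2*7*5)/X = 70/X)
1/(-25870 + 20670) + u(z(-8)) = 1/(-25870 + 20670) + 70/((-8*(1 - 8))) = 1/(-5200) + 70/((-8*(-7))) = -1/5200 + 70/56 = -1/5200 + 70*(1/56) = -1/5200 + 5/4 = 6499/5200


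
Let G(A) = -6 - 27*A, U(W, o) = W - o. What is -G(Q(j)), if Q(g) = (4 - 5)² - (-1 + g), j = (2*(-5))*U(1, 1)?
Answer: 60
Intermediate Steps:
j = 0 (j = (2*(-5))*(1 - 1*1) = -10*(1 - 1) = -10*0 = 0)
Q(g) = 2 - g (Q(g) = (-1)² + (1 - g) = 1 + (1 - g) = 2 - g)
-G(Q(j)) = -(-6 - 27*(2 - 1*0)) = -(-6 - 27*(2 + 0)) = -(-6 - 27*2) = -(-6 - 54) = -1*(-60) = 60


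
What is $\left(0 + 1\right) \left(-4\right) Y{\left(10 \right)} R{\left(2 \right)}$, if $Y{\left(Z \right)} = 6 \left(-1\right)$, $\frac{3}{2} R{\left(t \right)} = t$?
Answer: $32$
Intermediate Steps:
$R{\left(t \right)} = \frac{2 t}{3}$
$Y{\left(Z \right)} = -6$
$\left(0 + 1\right) \left(-4\right) Y{\left(10 \right)} R{\left(2 \right)} = \left(0 + 1\right) \left(-4\right) \left(-6\right) \frac{2}{3} \cdot 2 = 1 \left(-4\right) \left(-6\right) \frac{4}{3} = \left(-4\right) \left(-6\right) \frac{4}{3} = 24 \cdot \frac{4}{3} = 32$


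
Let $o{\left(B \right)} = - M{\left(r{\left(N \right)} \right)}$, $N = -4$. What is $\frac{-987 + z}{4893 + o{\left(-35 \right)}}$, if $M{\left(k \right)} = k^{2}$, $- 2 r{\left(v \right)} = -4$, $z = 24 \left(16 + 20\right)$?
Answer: $- \frac{123}{4889} \approx -0.025159$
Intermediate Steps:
$z = 864$ ($z = 24 \cdot 36 = 864$)
$r{\left(v \right)} = 2$ ($r{\left(v \right)} = \left(- \frac{1}{2}\right) \left(-4\right) = 2$)
$o{\left(B \right)} = -4$ ($o{\left(B \right)} = - 2^{2} = \left(-1\right) 4 = -4$)
$\frac{-987 + z}{4893 + o{\left(-35 \right)}} = \frac{-987 + 864}{4893 - 4} = - \frac{123}{4889}$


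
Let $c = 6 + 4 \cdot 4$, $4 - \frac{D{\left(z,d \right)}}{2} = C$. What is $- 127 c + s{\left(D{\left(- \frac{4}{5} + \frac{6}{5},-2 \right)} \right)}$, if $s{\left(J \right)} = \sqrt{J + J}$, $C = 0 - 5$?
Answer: $-2788$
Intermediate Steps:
$C = -5$
$D{\left(z,d \right)} = 18$ ($D{\left(z,d \right)} = 8 - -10 = 8 + 10 = 18$)
$s{\left(J \right)} = \sqrt{2} \sqrt{J}$ ($s{\left(J \right)} = \sqrt{2 J} = \sqrt{2} \sqrt{J}$)
$c = 22$ ($c = 6 + 16 = 22$)
$- 127 c + s{\left(D{\left(- \frac{4}{5} + \frac{6}{5},-2 \right)} \right)} = \left(-127\right) 22 + \sqrt{2} \sqrt{18} = -2794 + \sqrt{2} \cdot 3 \sqrt{2} = -2794 + 6 = -2788$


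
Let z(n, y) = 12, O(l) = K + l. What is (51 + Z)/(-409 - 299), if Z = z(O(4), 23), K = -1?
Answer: -21/236 ≈ -0.088983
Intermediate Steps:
O(l) = -1 + l
Z = 12
(51 + Z)/(-409 - 299) = (51 + 12)/(-409 - 299) = 63/(-708) = 63*(-1/708) = -21/236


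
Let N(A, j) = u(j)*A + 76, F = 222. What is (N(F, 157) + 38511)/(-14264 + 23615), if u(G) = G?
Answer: 73441/9351 ≈ 7.8538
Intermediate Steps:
N(A, j) = 76 + A*j (N(A, j) = j*A + 76 = A*j + 76 = 76 + A*j)
(N(F, 157) + 38511)/(-14264 + 23615) = ((76 + 222*157) + 38511)/(-14264 + 23615) = ((76 + 34854) + 38511)/9351 = (34930 + 38511)*(1/9351) = 73441*(1/9351) = 73441/9351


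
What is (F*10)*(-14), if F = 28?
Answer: -3920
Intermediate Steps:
(F*10)*(-14) = (28*10)*(-14) = 280*(-14) = -3920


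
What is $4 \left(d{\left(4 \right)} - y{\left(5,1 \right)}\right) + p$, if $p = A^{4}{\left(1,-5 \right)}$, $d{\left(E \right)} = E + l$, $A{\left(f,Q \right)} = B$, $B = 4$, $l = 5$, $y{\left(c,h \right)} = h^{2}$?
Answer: $288$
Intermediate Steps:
$A{\left(f,Q \right)} = 4$
$d{\left(E \right)} = 5 + E$ ($d{\left(E \right)} = E + 5 = 5 + E$)
$p = 256$ ($p = 4^{4} = 256$)
$4 \left(d{\left(4 \right)} - y{\left(5,1 \right)}\right) + p = 4 \left(\left(5 + 4\right) - 1^{2}\right) + 256 = 4 \left(9 - 1\right) + 256 = 4 \cdot 8 + 256 = 32 + 256 = 288$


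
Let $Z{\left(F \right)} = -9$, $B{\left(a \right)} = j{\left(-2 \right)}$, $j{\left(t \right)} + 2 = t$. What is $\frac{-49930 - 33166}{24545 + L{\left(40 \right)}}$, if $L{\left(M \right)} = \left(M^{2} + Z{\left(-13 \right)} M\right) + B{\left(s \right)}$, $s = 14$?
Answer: $- \frac{83096}{25781} \approx -3.2231$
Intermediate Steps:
$j{\left(t \right)} = -2 + t$
$B{\left(a \right)} = -4$ ($B{\left(a \right)} = -2 - 2 = -4$)
$L{\left(M \right)} = -4 + M^{2} - 9 M$ ($L{\left(M \right)} = \left(M^{2} - 9 M\right) - 4 = -4 + M^{2} - 9 M$)
$\frac{-49930 - 33166}{24545 + L{\left(40 \right)}} = \frac{-49930 - 33166}{24545 - \left(364 - 1600\right)} = - \frac{83096}{24545 - -1236} = - \frac{83096}{24545 + 1236} = - \frac{83096}{25781}$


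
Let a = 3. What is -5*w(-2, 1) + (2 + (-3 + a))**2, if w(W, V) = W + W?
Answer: 24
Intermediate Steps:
w(W, V) = 2*W
-5*w(-2, 1) + (2 + (-3 + a))**2 = -10*(-2) + (2 + (-3 + 3))**2 = -5*(-4) + (2 + 0)**2 = 20 + 2**2 = 20 + 4 = 24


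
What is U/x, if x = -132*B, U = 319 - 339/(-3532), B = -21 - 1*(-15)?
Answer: 1127047/2797344 ≈ 0.40290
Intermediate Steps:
B = -6 (B = -21 + 15 = -6)
U = 1127047/3532 (U = 319 - 339*(-1/3532) = 319 + 339/3532 = 1127047/3532 ≈ 319.10)
x = 792 (x = -132*(-6) = 792)
U/x = (1127047/3532)/792 = (1127047/3532)*(1/792) = 1127047/2797344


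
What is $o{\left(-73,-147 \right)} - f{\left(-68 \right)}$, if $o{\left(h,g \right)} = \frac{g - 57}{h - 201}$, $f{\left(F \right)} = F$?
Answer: $\frac{9418}{137} \approx 68.745$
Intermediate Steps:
$o{\left(h,g \right)} = \frac{-57 + g}{-201 + h}$
$o{\left(-73,-147 \right)} - f{\left(-68 \right)} = \frac{-57 - 147}{-201 - 73} - -68 = \frac{1}{-274} \left(-204\right) + 68 = \left(- \frac{1}{274}\right) \left(-204\right) + 68 = \frac{102}{137} + 68 = \frac{9418}{137}$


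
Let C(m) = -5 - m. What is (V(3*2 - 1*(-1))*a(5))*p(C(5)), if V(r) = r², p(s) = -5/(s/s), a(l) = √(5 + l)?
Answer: -245*√10 ≈ -774.76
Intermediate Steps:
p(s) = -5 (p(s) = -5/1 = -5*1 = -5)
(V(3*2 - 1*(-1))*a(5))*p(C(5)) = ((3*2 - 1*(-1))²*√(5 + 5))*(-5) = ((6 + 1)²*√10)*(-5) = (7²*√10)*(-5) = (49*√10)*(-5) = -245*√10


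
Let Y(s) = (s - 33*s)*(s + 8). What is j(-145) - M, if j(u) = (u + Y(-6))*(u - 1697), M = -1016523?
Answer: 576285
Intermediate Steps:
Y(s) = -32*s*(8 + s) (Y(s) = (-32*s)*(8 + s) = -32*s*(8 + s))
j(u) = (-1697 + u)*(384 + u) (j(u) = (u - 32*(-6)*(8 - 6))*(u - 1697) = (u - 32*(-6)*2)*(-1697 + u) = (u + 384)*(-1697 + u) = (384 + u)*(-1697 + u) = (-1697 + u)*(384 + u))
j(-145) - M = (-651648 + (-145)² - 1313*(-145)) - 1*(-1016523) = (-651648 + 21025 + 190385) + 1016523 = -440238 + 1016523 = 576285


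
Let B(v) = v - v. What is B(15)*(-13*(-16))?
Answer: 0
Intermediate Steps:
B(v) = 0
B(15)*(-13*(-16)) = 0*(-13*(-16)) = 0*208 = 0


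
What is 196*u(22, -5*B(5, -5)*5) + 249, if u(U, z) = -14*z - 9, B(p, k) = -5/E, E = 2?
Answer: -173015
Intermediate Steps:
B(p, k) = -5/2
u(U, z) = -9 - 14*z
196*u(22, -5*B(5, -5)*5) + 249 = 196*(-9 - 14*(-5*(-5/2))*5) + 249 = 196*(-9 - 175*5) + 249 = 196*(-9 - 14*125/2) + 249 = 196*(-9 - 875) + 249 = 196*(-884) + 249 = -173264 + 249 = -173015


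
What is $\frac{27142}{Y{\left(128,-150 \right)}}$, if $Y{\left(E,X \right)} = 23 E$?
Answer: $\frac{13571}{1472} \approx 9.2194$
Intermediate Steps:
$\frac{27142}{Y{\left(128,-150 \right)}} = \frac{27142}{23 \cdot 128} = \frac{27142}{2944} = 27142 \cdot \frac{1}{2944} = \frac{13571}{1472}$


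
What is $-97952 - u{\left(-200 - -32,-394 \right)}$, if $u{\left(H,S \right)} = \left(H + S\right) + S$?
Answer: $-96996$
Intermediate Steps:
$u{\left(H,S \right)} = H + 2 S$
$-97952 - u{\left(-200 - -32,-394 \right)} = -97952 - \left(\left(-200 - -32\right) + 2 \left(-394\right)\right) = -97952 - \left(\left(-200 + 32\right) - 788\right) = -97952 - \left(-168 - 788\right) = -97952 - -956 = -97952 + 956 = -96996$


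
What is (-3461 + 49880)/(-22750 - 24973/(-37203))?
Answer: -1726926057/846343277 ≈ -2.0405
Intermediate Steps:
(-3461 + 49880)/(-22750 - 24973/(-37203)) = 46419/(-22750 - 24973*(-1/37203)) = 46419/(-22750 + 24973/37203) = 46419/(-846343277/37203) = 46419*(-37203/846343277) = -1726926057/846343277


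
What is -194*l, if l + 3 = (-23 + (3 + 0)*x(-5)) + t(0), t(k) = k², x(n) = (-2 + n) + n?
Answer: 12028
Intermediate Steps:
x(n) = -2 + 2*n
l = -62 (l = -3 + ((-23 + (3 + 0)*(-2 + 2*(-5))) + 0²) = -3 + ((-23 + 3*(-2 - 10)) + 0) = -3 + ((-23 + 3*(-12)) + 0) = -3 + ((-23 - 36) + 0) = -3 + (-59 + 0) = -3 - 59 = -62)
-194*l = -194*(-62) = 12028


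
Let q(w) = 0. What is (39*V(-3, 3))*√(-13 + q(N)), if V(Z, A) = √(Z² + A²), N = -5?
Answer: 117*I*√26 ≈ 596.58*I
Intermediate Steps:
V(Z, A) = √(A² + Z²)
(39*V(-3, 3))*√(-13 + q(N)) = (39*√(3² + (-3)²))*√(-13 + 0) = (39*√(9 + 9))*√(-13) = (39*√18)*(I*√13) = (39*(3*√2))*(I*√13) = (117*√2)*(I*√13) = 117*I*√26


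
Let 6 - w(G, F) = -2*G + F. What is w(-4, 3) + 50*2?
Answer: 95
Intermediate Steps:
w(G, F) = 6 - F + 2*G (w(G, F) = 6 - (-2*G + F) = 6 - (F - 2*G) = 6 + (-F + 2*G) = 6 - F + 2*G)
w(-4, 3) + 50*2 = (6 - 1*3 + 2*(-4)) + 50*2 = (6 - 3 - 8) + 100 = -5 + 100 = 95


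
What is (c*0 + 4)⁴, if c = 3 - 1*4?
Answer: 256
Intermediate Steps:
c = -1 (c = 3 - 4 = -1)
(c*0 + 4)⁴ = (-1*0 + 4)⁴ = (0 + 4)⁴ = 4⁴ = 256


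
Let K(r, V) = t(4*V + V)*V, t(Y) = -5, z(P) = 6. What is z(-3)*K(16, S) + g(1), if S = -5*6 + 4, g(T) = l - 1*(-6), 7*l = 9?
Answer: 5511/7 ≈ 787.29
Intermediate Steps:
l = 9/7 (l = (⅐)*9 = 9/7 ≈ 1.2857)
g(T) = 51/7 (g(T) = 9/7 - 1*(-6) = 9/7 + 6 = 51/7)
S = -26 (S = -30 + 4 = -26)
K(r, V) = -5*V
z(-3)*K(16, S) + g(1) = 6*(-5*(-26)) + 51/7 = 6*130 + 51/7 = 780 + 51/7 = 5511/7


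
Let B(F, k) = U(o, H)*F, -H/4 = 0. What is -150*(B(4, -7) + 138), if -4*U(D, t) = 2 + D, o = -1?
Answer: -20550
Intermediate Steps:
H = 0 (H = -4*0 = 0)
U(D, t) = -½ - D/4 (U(D, t) = -(2 + D)/4 = -½ - D/4)
B(F, k) = -F/4 (B(F, k) = (-½ - ¼*(-1))*F = (-½ + ¼)*F = -F/4)
-150*(B(4, -7) + 138) = -150*(-¼*4 + 138) = -150*(-1 + 138) = -150*137 = -1*20550 = -20550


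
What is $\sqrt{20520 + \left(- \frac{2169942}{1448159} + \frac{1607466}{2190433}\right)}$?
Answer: $\frac{6 \sqrt{117045585014134896879708954}}{453156466121} \approx 143.25$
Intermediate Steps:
$\sqrt{20520 + \left(- \frac{2169942}{1448159} + \frac{1607466}{2190433}\right)} = \sqrt{20520 + \left(\left(-2169942\right) \frac{1}{1448159} + 1607466 \cdot \frac{1}{2190433}\right)} = \sqrt{20520 + \left(- \frac{2169942}{1448159} + \frac{229638}{312919}\right)} = \sqrt{20520 - \frac{346463744256}{453156466121}} = \sqrt{\frac{9298424221058664}{453156466121}} = \frac{6 \sqrt{117045585014134896879708954}}{453156466121}$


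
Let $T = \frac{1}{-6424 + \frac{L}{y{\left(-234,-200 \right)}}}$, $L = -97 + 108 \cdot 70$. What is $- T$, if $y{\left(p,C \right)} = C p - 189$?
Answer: $\frac{46611}{299421601} \approx 0.00015567$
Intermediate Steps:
$y{\left(p,C \right)} = -189 + C p$
$L = 7463$ ($L = -97 + 7560 = 7463$)
$T = - \frac{46611}{299421601}$ ($T = \frac{1}{-6424 + \frac{7463}{-189 - -46800}} = \frac{1}{-6424 + \frac{7463}{-189 + 46800}} = \frac{1}{-6424 + \frac{7463}{46611}} = \frac{1}{- \frac{299421601}{46611}} = - \frac{46611}{299421601} \approx -0.00015567$)
$- T = \left(-1\right) \left(- \frac{46611}{299421601}\right) = \frac{46611}{299421601}$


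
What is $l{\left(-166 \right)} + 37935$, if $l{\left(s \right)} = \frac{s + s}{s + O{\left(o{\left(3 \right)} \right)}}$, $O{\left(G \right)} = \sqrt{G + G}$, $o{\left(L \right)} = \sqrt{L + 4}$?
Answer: $37935 + \frac{332}{166 - \sqrt{2} \sqrt[4]{7}} \approx 37937.0$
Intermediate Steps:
$o{\left(L \right)} = \sqrt{4 + L}$
$O{\left(G \right)} = \sqrt{2} \sqrt{G}$ ($O{\left(G \right)} = \sqrt{2 G} = \sqrt{2} \sqrt{G}$)
$l{\left(s \right)} = \frac{2 s}{s + \sqrt{2} \sqrt[4]{7}}$ ($l{\left(s \right)} = \frac{s + s}{s + \sqrt{2} \sqrt{\sqrt{4 + 3}}} = \frac{2 s}{s + \sqrt{2} \sqrt{\sqrt{7}}} = \frac{2 s}{s + \sqrt{2} \sqrt[4]{7}}$)
$l{\left(-166 \right)} + 37935 = 2 \left(-166\right) \frac{1}{-166 + \sqrt{2} \sqrt[4]{7}} + 37935 = - \frac{332}{-166 + \sqrt{2} \sqrt[4]{7}} + 37935 = 37935 - \frac{332}{-166 + \sqrt{2} \sqrt[4]{7}}$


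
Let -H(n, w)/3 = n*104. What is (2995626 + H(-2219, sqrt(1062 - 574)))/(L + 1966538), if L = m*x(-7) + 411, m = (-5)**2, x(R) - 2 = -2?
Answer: 3687954/1966949 ≈ 1.8750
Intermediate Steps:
x(R) = 0 (x(R) = 2 - 2 = 0)
m = 25
H(n, w) = -312*n (H(n, w) = -3*n*104 = -312*n)
L = 411 (L = 25*0 + 411 = 0 + 411 = 411)
(2995626 + H(-2219, sqrt(1062 - 574)))/(L + 1966538) = (2995626 - 312*(-2219))/(411 + 1966538) = (2995626 + 692328)/1966949 = 3687954*(1/1966949) = 3687954/1966949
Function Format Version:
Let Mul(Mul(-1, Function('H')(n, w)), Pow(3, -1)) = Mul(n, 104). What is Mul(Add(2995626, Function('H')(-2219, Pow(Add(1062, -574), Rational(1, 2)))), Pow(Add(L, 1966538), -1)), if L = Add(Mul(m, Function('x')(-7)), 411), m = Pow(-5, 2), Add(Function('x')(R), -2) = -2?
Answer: Rational(3687954, 1966949) ≈ 1.8750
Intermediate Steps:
Function('x')(R) = 0 (Function('x')(R) = Add(2, -2) = 0)
m = 25
Function('H')(n, w) = Mul(-312, n) (Function('H')(n, w) = Mul(-3, Mul(n, 104)) = Mul(-3, Mul(104, n)) = Mul(-312, n))
L = 411 (L = Add(Mul(25, 0), 411) = Add(0, 411) = 411)
Mul(Add(2995626, Function('H')(-2219, Pow(Add(1062, -574), Rational(1, 2)))), Pow(Add(L, 1966538), -1)) = Mul(Add(2995626, Mul(-312, -2219)), Pow(Add(411, 1966538), -1)) = Mul(Add(2995626, 692328), Pow(1966949, -1)) = Mul(3687954, Rational(1, 1966949)) = Rational(3687954, 1966949)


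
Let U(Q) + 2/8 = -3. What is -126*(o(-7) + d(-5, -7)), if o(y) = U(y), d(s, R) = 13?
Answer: -2457/2 ≈ -1228.5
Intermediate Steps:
U(Q) = -13/4 (U(Q) = -¼ - 3 = -13/4)
o(y) = -13/4
-126*(o(-7) + d(-5, -7)) = -126*(-13/4 + 13) = -126*39/4 = -2457/2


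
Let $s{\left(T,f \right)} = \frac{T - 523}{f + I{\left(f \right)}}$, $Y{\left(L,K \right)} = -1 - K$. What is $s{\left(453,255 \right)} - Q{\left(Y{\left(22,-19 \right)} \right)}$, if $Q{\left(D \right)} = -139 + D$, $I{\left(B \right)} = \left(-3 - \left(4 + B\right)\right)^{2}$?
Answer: $\frac{8336709}{68899} \approx 121.0$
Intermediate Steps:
$I{\left(B \right)} = \left(-7 - B\right)^{2}$
$s{\left(T,f \right)} = \frac{-523 + T}{f + \left(7 + f\right)^{2}}$ ($s{\left(T,f \right)} = \frac{T - 523}{f + \left(7 + f\right)^{2}} = \frac{-523 + T}{f + \left(7 + f\right)^{2}}$)
$s{\left(453,255 \right)} - Q{\left(Y{\left(22,-19 \right)} \right)} = \frac{-523 + 453}{255 + \left(7 + 255\right)^{2}} - \left(-139 - -18\right) = \frac{1}{255 + 262^{2}} \left(-70\right) - \left(-139 + \left(-1 + 19\right)\right) = \frac{1}{255 + 68644} \left(-70\right) - \left(-139 + 18\right) = \frac{1}{68899} \left(-70\right) - -121 = \frac{1}{68899} \left(-70\right) + 121 = - \frac{70}{68899} + 121 = \frac{8336709}{68899}$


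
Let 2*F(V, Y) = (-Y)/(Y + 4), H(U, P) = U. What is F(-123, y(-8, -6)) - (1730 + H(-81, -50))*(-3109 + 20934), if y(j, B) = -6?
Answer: -58786853/2 ≈ -2.9393e+7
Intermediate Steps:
F(V, Y) = -Y/(2*(4 + Y)) (F(V, Y) = ((-Y)/(Y + 4))/2 = ((-Y)/(4 + Y))/2 = (-Y/(4 + Y))/2 = -Y/(2*(4 + Y)))
F(-123, y(-8, -6)) - (1730 + H(-81, -50))*(-3109 + 20934) = -1*(-6)/(8 + 2*(-6)) - (1730 - 81)*(-3109 + 20934) = -1*(-6)/(8 - 12) - 1649*17825 = -1*(-6)/(-4) - 1*29393425 = -1*(-6)*(-¼) - 29393425 = -3/2 - 29393425 = -58786853/2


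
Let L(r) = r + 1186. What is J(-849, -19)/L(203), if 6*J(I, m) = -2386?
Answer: -1193/4167 ≈ -0.28630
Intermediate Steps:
L(r) = 1186 + r
J(I, m) = -1193/3 (J(I, m) = (⅙)*(-2386) = -1193/3)
J(-849, -19)/L(203) = -1193/(3*(1186 + 203)) = -1193/3/1389 = -1193/3*1/1389 = -1193/4167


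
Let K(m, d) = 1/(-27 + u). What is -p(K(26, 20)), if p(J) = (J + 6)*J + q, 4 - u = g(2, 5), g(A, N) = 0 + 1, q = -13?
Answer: 7631/576 ≈ 13.248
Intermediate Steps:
g(A, N) = 1
u = 3 (u = 4 - 1*1 = 4 - 1 = 3)
K(m, d) = -1/24 (K(m, d) = 1/(-27 + 3) = 1/(-24) = -1/24)
p(J) = -13 + J*(6 + J) (p(J) = (J + 6)*J - 13 = (6 + J)*J - 13 = J*(6 + J) - 13 = -13 + J*(6 + J))
-p(K(26, 20)) = -(-13 + (-1/24)**2 + 6*(-1/24)) = -(-13 + 1/576 - 1/4) = -1*(-7631/576) = 7631/576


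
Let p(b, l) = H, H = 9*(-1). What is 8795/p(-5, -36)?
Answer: -8795/9 ≈ -977.22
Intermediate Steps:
H = -9
p(b, l) = -9
8795/p(-5, -36) = 8795/(-9) = 8795*(-⅑) = -8795/9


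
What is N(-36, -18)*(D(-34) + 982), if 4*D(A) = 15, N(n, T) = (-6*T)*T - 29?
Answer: -7779539/4 ≈ -1.9449e+6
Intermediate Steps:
N(n, T) = -29 - 6*T**2 (N(n, T) = -6*T**2 - 29 = -29 - 6*T**2)
D(A) = 15/4 (D(A) = (1/4)*15 = 15/4)
N(-36, -18)*(D(-34) + 982) = (-29 - 6*(-18)**2)*(15/4 + 982) = (-29 - 6*324)*(3943/4) = (-29 - 1944)*(3943/4) = -1973*3943/4 = -7779539/4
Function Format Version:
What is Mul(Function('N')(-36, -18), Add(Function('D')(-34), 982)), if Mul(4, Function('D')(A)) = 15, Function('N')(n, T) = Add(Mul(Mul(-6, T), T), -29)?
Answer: Rational(-7779539, 4) ≈ -1.9449e+6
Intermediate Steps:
Function('N')(n, T) = Add(-29, Mul(-6, Pow(T, 2))) (Function('N')(n, T) = Add(Mul(-6, Pow(T, 2)), -29) = Add(-29, Mul(-6, Pow(T, 2))))
Function('D')(A) = Rational(15, 4) (Function('D')(A) = Mul(Rational(1, 4), 15) = Rational(15, 4))
Mul(Function('N')(-36, -18), Add(Function('D')(-34), 982)) = Mul(Add(-29, Mul(-6, Pow(-18, 2))), Add(Rational(15, 4), 982)) = Mul(Add(-29, Mul(-6, 324)), Rational(3943, 4)) = Mul(Add(-29, -1944), Rational(3943, 4)) = Mul(-1973, Rational(3943, 4)) = Rational(-7779539, 4)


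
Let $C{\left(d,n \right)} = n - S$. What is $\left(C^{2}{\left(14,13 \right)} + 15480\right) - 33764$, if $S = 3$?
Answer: $-18184$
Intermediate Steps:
$C{\left(d,n \right)} = -3 + n$ ($C{\left(d,n \right)} = n - 3 = -3 + n$)
$\left(C^{2}{\left(14,13 \right)} + 15480\right) - 33764 = \left(\left(-3 + 13\right)^{2} + 15480\right) - 33764 = \left(10^{2} + 15480\right) - 33764 = \left(100 + 15480\right) - 33764 = 15580 - 33764 = -18184$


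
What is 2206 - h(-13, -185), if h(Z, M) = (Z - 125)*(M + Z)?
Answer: -25118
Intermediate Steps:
h(Z, M) = (-125 + Z)*(M + Z)
2206 - h(-13, -185) = 2206 - ((-13)² - 125*(-185) - 125*(-13) - 185*(-13)) = 2206 - (169 + 23125 + 1625 + 2405) = 2206 - 1*27324 = 2206 - 27324 = -25118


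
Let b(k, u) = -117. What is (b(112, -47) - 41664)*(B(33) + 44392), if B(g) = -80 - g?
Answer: -1850020899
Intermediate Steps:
(b(112, -47) - 41664)*(B(33) + 44392) = (-117 - 41664)*((-80 - 1*33) + 44392) = -41781*((-80 - 33) + 44392) = -41781*(-113 + 44392) = -41781*44279 = -1850020899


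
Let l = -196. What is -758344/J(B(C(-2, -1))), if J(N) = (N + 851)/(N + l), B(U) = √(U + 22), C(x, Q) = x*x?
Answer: 362488432/2075 - 2275032*√26/2075 ≈ 1.6910e+5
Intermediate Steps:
C(x, Q) = x²
B(U) = √(22 + U)
J(N) = (851 + N)/(-196 + N) (J(N) = (N + 851)/(N - 196) = (851 + N)/(-196 + N))
-758344/J(B(C(-2, -1))) = -758344*(-196 + √(22 + (-2)²))/(851 + √(22 + (-2)²)) = -758344*(-196 + √(22 + 4))/(851 + √(22 + 4)) = -758344*(-196 + √26)/(851 + √26)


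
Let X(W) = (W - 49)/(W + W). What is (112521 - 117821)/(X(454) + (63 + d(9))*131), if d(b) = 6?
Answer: -4812400/8207817 ≈ -0.58632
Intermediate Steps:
X(W) = (-49 + W)/(2*W) (X(W) = (-49 + W)/((2*W)) = (-49 + W)*(1/(2*W)) = (-49 + W)/(2*W))
(112521 - 117821)/(X(454) + (63 + d(9))*131) = (112521 - 117821)/((½)*(-49 + 454)/454 + (63 + 6)*131) = -5300/((½)*(1/454)*405 + 69*131) = -5300/(405/908 + 9039) = -5300/8207817/908 = -5300*908/8207817 = -4812400/8207817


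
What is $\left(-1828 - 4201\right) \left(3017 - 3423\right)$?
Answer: $2447774$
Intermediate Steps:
$\left(-1828 - 4201\right) \left(3017 - 3423\right) = \left(-6029\right) \left(-406\right) = 2447774$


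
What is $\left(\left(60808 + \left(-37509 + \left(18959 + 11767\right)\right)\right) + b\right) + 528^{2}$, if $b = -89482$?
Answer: $243327$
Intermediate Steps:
$\left(\left(60808 + \left(-37509 + \left(18959 + 11767\right)\right)\right) + b\right) + 528^{2} = \left(\left(60808 + \left(-37509 + \left(18959 + 11767\right)\right)\right) - 89482\right) + 528^{2} = \left(\left(60808 + \left(-37509 + 30726\right)\right) - 89482\right) + 278784 = \left(\left(60808 - 6783\right) - 89482\right) + 278784 = \left(54025 - 89482\right) + 278784 = -35457 + 278784 = 243327$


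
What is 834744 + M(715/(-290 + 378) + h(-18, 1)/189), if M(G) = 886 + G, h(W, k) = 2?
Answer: 1263484861/1512 ≈ 8.3564e+5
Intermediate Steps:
834744 + M(715/(-290 + 378) + h(-18, 1)/189) = 834744 + (886 + (715/(-290 + 378) + 2/189)) = 834744 + (886 + (715/88 + 2*(1/189))) = 834744 + (886 + (715*(1/88) + 2/189)) = 834744 + (886 + (65/8 + 2/189)) = 834744 + (886 + 12301/1512) = 834744 + 1351933/1512 = 1263484861/1512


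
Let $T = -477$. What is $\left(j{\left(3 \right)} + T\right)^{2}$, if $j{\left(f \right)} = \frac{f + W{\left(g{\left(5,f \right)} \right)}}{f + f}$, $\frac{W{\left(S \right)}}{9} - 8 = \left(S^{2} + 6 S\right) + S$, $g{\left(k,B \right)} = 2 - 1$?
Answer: $\frac{819025}{4} \approx 2.0476 \cdot 10^{5}$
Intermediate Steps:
$g{\left(k,B \right)} = 1$ ($g{\left(k,B \right)} = 2 - 1 = 1$)
$W{\left(S \right)} = 72 + 9 S^{2} + 63 S$ ($W{\left(S \right)} = 72 + 9 \left(\left(S^{2} + 6 S\right) + S\right) = 72 + 9 \left(S^{2} + 7 S\right) = 72 + \left(9 S^{2} + 63 S\right) = 72 + 9 S^{2} + 63 S$)
$j{\left(f \right)} = \frac{144 + f}{2 f}$ ($j{\left(f \right)} = \frac{f + \left(72 + 9 \cdot 1^{2} + 63 \cdot 1\right)}{f + f} = \frac{f + \left(72 + 9 \cdot 1 + 63\right)}{2 f} = \left(f + \left(72 + 9 + 63\right)\right) \frac{1}{2 f} = \left(f + 144\right) \frac{1}{2 f} = \left(144 + f\right) \frac{1}{2 f} = \frac{144 + f}{2 f}$)
$\left(j{\left(3 \right)} + T\right)^{2} = \left(\frac{144 + 3}{2 \cdot 3} - 477\right)^{2} = \left(\frac{1}{2} \cdot \frac{1}{3} \cdot 147 - 477\right)^{2} = \left(\frac{49}{2} - 477\right)^{2} = \left(- \frac{905}{2}\right)^{2} = \frac{819025}{4}$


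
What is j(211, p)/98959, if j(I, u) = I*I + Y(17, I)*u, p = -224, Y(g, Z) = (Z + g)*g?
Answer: -823703/98959 ≈ -8.3237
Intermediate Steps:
Y(g, Z) = g*(Z + g)
j(I, u) = I**2 + u*(289 + 17*I) (j(I, u) = I*I + (17*(I + 17))*u = I**2 + (17*(17 + I))*u = I**2 + (289 + 17*I)*u = I**2 + u*(289 + 17*I))
j(211, p)/98959 = (211**2 + 17*(-224)*(17 + 211))/98959 = (44521 + 17*(-224)*228)*(1/98959) = (44521 - 868224)*(1/98959) = -823703*1/98959 = -823703/98959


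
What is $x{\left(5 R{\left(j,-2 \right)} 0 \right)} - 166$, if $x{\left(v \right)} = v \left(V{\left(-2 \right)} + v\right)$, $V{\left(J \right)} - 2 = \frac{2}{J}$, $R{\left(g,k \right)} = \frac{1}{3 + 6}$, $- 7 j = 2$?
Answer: $-166$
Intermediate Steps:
$j = - \frac{2}{7}$ ($j = \left(- \frac{1}{7}\right) 2 = - \frac{2}{7} \approx -0.28571$)
$R{\left(g,k \right)} = \frac{1}{9}$
$V{\left(J \right)} = 2 + \frac{2}{J}$
$x{\left(v \right)} = v \left(1 + v\right)$ ($x{\left(v \right)} = v \left(\left(2 + \frac{2}{-2}\right) + v\right) = v \left(\left(2 + 2 \left(- \frac{1}{2}\right)\right) + v\right) = v \left(\left(2 - 1\right) + v\right) = v \left(1 + v\right)$)
$x{\left(5 R{\left(j,-2 \right)} 0 \right)} - 166 = 5 \cdot \frac{1}{9} \cdot 0 \left(1 + 5 \cdot \frac{1}{9} \cdot 0\right) - 166 = \frac{5}{9} \cdot 0 \left(1 + \frac{5}{9} \cdot 0\right) - 166 = 0 \left(1 + 0\right) - 166 = 0 \cdot 1 - 166 = 0 - 166 = -166$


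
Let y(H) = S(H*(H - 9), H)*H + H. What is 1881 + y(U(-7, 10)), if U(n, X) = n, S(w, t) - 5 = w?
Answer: 1055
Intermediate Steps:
S(w, t) = 5 + w
y(H) = H + H*(5 + H*(-9 + H)) (y(H) = (5 + H*(H - 9))*H + H = (5 + H*(-9 + H))*H + H = H*(5 + H*(-9 + H)) + H = H + H*(5 + H*(-9 + H)))
1881 + y(U(-7, 10)) = 1881 - 7*(6 - 7*(-9 - 7)) = 1881 - 7*(6 - 7*(-16)) = 1881 - 7*(6 + 112) = 1881 - 7*118 = 1881 - 826 = 1055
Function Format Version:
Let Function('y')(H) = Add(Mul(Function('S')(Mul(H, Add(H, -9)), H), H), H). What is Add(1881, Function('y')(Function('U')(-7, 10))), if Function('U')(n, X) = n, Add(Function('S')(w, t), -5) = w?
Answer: 1055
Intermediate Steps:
Function('S')(w, t) = Add(5, w)
Function('y')(H) = Add(H, Mul(H, Add(5, Mul(H, Add(-9, H))))) (Function('y')(H) = Add(Mul(Add(5, Mul(H, Add(H, -9))), H), H) = Add(Mul(Add(5, Mul(H, Add(-9, H))), H), H) = Add(Mul(H, Add(5, Mul(H, Add(-9, H)))), H) = Add(H, Mul(H, Add(5, Mul(H, Add(-9, H))))))
Add(1881, Function('y')(Function('U')(-7, 10))) = Add(1881, Mul(-7, Add(6, Mul(-7, Add(-9, -7))))) = Add(1881, Mul(-7, Add(6, Mul(-7, -16)))) = Add(1881, Mul(-7, Add(6, 112))) = Add(1881, Mul(-7, 118)) = Add(1881, -826) = 1055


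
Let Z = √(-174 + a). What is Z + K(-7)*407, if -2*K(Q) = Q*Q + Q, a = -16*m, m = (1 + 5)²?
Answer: -8547 + 5*I*√30 ≈ -8547.0 + 27.386*I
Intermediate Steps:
m = 36 (m = 6² = 36)
a = -576 (a = -16*36 = -576)
K(Q) = -Q/2 - Q²/2 (K(Q) = -(Q*Q + Q)/2 = -(Q² + Q)/2 = -(Q + Q²)/2 = -Q/2 - Q²/2)
Z = 5*I*√30 (Z = √(-174 - 576) = √(-750) = 5*I*√30 ≈ 27.386*I)
Z + K(-7)*407 = 5*I*√30 - ½*(-7)*(1 - 7)*407 = 5*I*√30 - ½*(-7)*(-6)*407 = 5*I*√30 - 21*407 = 5*I*√30 - 8547 = -8547 + 5*I*√30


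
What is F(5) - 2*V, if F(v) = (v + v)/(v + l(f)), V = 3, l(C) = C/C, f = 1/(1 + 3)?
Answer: -13/3 ≈ -4.3333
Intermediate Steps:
f = 1/4 ≈ 0.25000
l(C) = 1
F(v) = 2*v/(1 + v) (F(v) = (v + v)/(v + 1) = (2*v)/(1 + v) = 2*v/(1 + v))
F(5) - 2*V = 2*5/(1 + 5) - 2*3 = 2*5/6 - 6 = 2*5*(1/6) - 6 = 5/3 - 6 = -13/3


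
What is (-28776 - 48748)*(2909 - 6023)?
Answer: 241409736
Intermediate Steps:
(-28776 - 48748)*(2909 - 6023) = -77524*(-3114) = 241409736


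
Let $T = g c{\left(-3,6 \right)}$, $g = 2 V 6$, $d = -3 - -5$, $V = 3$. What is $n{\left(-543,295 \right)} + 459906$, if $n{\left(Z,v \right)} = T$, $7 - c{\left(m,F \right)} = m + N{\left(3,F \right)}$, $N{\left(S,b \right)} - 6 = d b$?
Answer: $459618$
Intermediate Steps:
$d = 2$ ($d = -3 + 5 = 2$)
$N{\left(S,b \right)} = 6 + 2 b$
$c{\left(m,F \right)} = 1 - m - 2 F$ ($c{\left(m,F \right)} = 7 - \left(m + \left(6 + 2 F\right)\right) = 7 - \left(6 + m + 2 F\right) = 1 - m - 2 F$)
$g = 36$ ($g = 2 \cdot 3 \cdot 6 = 6 \cdot 6 = 36$)
$T = -288$ ($T = 36 \left(1 - -3 - 12\right) = 36 \left(1 + 3 - 12\right) = 36 \left(-8\right) = -288$)
$n{\left(Z,v \right)} = -288$
$n{\left(-543,295 \right)} + 459906 = -288 + 459906 = 459618$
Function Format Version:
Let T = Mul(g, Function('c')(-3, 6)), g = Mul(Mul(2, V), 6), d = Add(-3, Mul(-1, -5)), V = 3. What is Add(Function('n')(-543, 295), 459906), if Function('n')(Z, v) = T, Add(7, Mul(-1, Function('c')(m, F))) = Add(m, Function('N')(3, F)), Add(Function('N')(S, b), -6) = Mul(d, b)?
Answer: 459618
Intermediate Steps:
d = 2 (d = Add(-3, 5) = 2)
Function('N')(S, b) = Add(6, Mul(2, b))
Function('c')(m, F) = Add(1, Mul(-1, m), Mul(-2, F)) (Function('c')(m, F) = Add(7, Mul(-1, Add(m, Add(6, Mul(2, F))))) = Add(7, Mul(-1, Add(6, m, Mul(2, F)))) = Add(7, Add(-6, Mul(-1, m), Mul(-2, F))) = Add(1, Mul(-1, m), Mul(-2, F)))
g = 36 (g = Mul(Mul(2, 3), 6) = Mul(6, 6) = 36)
T = -288 (T = Mul(36, Add(1, Mul(-1, -3), Mul(-2, 6))) = Mul(36, Add(1, 3, -12)) = Mul(36, -8) = -288)
Function('n')(Z, v) = -288
Add(Function('n')(-543, 295), 459906) = Add(-288, 459906) = 459618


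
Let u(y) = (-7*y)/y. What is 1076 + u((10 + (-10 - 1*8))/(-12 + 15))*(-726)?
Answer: 6158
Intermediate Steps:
u(y) = -7
1076 + u((10 + (-10 - 1*8))/(-12 + 15))*(-726) = 1076 - 7*(-726) = 1076 + 5082 = 6158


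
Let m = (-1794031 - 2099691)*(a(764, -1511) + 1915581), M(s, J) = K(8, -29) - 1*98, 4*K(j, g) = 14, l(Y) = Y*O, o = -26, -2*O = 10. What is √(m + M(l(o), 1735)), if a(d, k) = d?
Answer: I*√29846858744738/2 ≈ 2.7316e+6*I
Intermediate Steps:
O = -5 (O = -½*10 = -5)
l(Y) = -5*Y (l(Y) = Y*(-5) = -5*Y)
K(j, g) = 7/2 (K(j, g) = (¼)*14 = 7/2)
M(s, J) = -189/2 (M(s, J) = 7/2 - 1*98 = 7/2 - 98 = -189/2)
m = -7461714686090 (m = (-1794031 - 2099691)*(764 + 1915581) = -3893722*1916345 = -7461714686090)
√(m + M(l(o), 1735)) = √(-7461714686090 - 189/2) = √(-14923429372369/2) = I*√29846858744738/2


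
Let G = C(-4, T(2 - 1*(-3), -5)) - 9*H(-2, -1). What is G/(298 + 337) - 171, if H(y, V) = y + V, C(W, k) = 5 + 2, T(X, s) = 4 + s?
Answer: -108551/635 ≈ -170.95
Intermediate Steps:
C(W, k) = 7
H(y, V) = V + y
G = 34 (G = 7 - 9*(-1 - 2) = 7 - 9*(-3) = 7 + 27 = 34)
G/(298 + 337) - 171 = 34/(298 + 337) - 171 = 34/635 - 171 = -108551/635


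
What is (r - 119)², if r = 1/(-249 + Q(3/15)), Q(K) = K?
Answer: 21916137681/1547536 ≈ 14162.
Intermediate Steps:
r = -5/1244 (r = 1/(-249 + 3/15) = 1/(-249 + 3*(1/15)) = 1/(-249 + ⅕) = 1/(-1244/5) = -5/1244 ≈ -0.0040193)
(r - 119)² = (-5/1244 - 119)² = (-148041/1244)² = 21916137681/1547536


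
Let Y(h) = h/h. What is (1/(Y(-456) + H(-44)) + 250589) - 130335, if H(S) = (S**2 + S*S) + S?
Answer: 460452567/3829 ≈ 1.2025e+5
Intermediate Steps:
H(S) = S + 2*S**2 (H(S) = (S**2 + S**2) + S = 2*S**2 + S = S + 2*S**2)
Y(h) = 1
(1/(Y(-456) + H(-44)) + 250589) - 130335 = (1/(1 - 44*(1 + 2*(-44))) + 250589) - 130335 = (1/(1 - 44*(1 - 88)) + 250589) - 130335 = (1/(1 - 44*(-87)) + 250589) - 130335 = (1/(1 + 3828) + 250589) - 130335 = (1/3829 + 250589) - 130335 = 959505282/3829 - 130335 = 460452567/3829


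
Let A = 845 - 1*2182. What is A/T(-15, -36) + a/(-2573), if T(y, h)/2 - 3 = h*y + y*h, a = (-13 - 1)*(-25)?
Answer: -4198201/5573118 ≈ -0.75329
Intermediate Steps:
A = -1337 (A = 845 - 2182 = -1337)
a = 350 (a = -14*(-25) = 350)
T(y, h) = 6 + 4*h*y (T(y, h) = 6 + 2*(h*y + y*h) = 6 + 2*(h*y + h*y) = 6 + 2*(2*h*y) = 6 + 4*h*y)
A/T(-15, -36) + a/(-2573) = -1337/(6 + 4*(-36)*(-15)) + 350/(-2573) = -1337/(6 + 2160) + 350*(-1/2573) = -1337/2166 - 350/2573 = -4198201/5573118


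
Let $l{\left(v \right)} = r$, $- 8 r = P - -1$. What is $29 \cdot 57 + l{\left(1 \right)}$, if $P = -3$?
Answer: $\frac{6613}{4} \approx 1653.3$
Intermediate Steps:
$r = \frac{1}{4}$ ($r = - \frac{-3 - -1}{8} = - \frac{-3 + 1}{8} = \left(- \frac{1}{8}\right) \left(-2\right) = \frac{1}{4} \approx 0.25$)
$l{\left(v \right)} = \frac{1}{4}$
$29 \cdot 57 + l{\left(1 \right)} = 29 \cdot 57 + \frac{1}{4} = 1653 + \frac{1}{4} = \frac{6613}{4}$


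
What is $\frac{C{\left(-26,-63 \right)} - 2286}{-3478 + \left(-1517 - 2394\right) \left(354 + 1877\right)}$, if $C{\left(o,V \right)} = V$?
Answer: $\frac{2349}{8728919} \approx 0.00026911$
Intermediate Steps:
$\frac{C{\left(-26,-63 \right)} - 2286}{-3478 + \left(-1517 - 2394\right) \left(354 + 1877\right)} = \frac{-63 - 2286}{-3478 + \left(-1517 - 2394\right) \left(354 + 1877\right)} = - \frac{2349}{-3478 - 8725441} = - \frac{2349}{-8728919} = \left(-2349\right) \left(- \frac{1}{8728919}\right) = \frac{2349}{8728919}$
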